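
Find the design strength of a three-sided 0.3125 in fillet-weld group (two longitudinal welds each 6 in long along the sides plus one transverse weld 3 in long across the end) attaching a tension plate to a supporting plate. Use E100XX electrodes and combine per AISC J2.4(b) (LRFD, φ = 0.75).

φR_n ≈ 149 kips

E100XX → F_EXX = 100 ksi.
t_e = 0.707 × 0.3125 = 0.2209 in.
R_nwl = 0.6 × 100 × 0.2209 × 12 = 159.1 kips (longitudinal, 2 welds).
R_nwt = 0.6 × 100 × 0.2209 × 3 = 39.77 kips (transverse, base value).
(i) R_nwl + R_nwt = 198.8 kips; (ii) 0.85 R_nwl + 1.5 R_nwt = 194.9 kips.
R_n = max = 198.8 kips [governs: (i)]; φR_n = 149.1 kips.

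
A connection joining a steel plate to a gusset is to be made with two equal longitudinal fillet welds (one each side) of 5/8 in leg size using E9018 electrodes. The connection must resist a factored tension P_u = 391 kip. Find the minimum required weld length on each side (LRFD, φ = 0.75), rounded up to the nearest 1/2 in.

E90XX → F_EXX = 90 ksi.
Throat t_e = 0.707 × 0.625 = 0.4419 in.
φr_n = 0.75 × 0.6 × 90 × 0.4419 = 17.9 kip/in.
L_req = P_u / φr_n = 391 / 17.9 = 21.85 in total.
Per side: 21.85 / 2 = 10.92 in.
Round up → use L = 11 in on each side.

L = 11 in on each side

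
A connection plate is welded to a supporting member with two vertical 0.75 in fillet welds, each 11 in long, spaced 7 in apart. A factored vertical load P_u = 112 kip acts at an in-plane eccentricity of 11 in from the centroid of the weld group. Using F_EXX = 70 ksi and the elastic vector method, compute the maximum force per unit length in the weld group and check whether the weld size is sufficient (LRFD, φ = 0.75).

f_max ≈ 19.6 kip/in; NOT adequate

Total weld length L_w = 22 in. Treat welds as unit-width lines.
Polar moment about centroid: J = 2[d³/12 + d(b/2)²] = 2[11³/12 + 11×3.5²] = 491.3 in³.
Direct shear f_v = P/L_w = 112 / 22 = 5.091 kip/in (vertical).
Torsion M = P·e = 112 × 11 = 1232 kip·in.
Critical point at (x, y) = (3.5, 5.5) from centroid. f_tx = M·y/J = 13.79 kip/in; f_ty = M·x/J = 8.776 kip/in.
Resultant f_max = √[f_tx² + (f_v + f_ty)²] = √[13.79² + (5.091 + 8.776)²] = 19.56 kip/in.
Capacity per unit length: φr_n = 0.75 × 0.6 × 70 × (0.707 × 0.75) = 16.7 kip/in.
19.56 > 16.7 → NOT adequate.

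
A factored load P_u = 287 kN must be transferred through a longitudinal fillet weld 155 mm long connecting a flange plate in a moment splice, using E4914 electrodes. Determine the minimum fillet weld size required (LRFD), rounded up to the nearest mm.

E49XX → F_EXX = 490 MPa.
Total weld length L = 155 mm.
Required throat t_e = P_u / (φ × 0.6 F_EXX × L) = 287 / (0.75 × 0.6 × 490 × 155 × 10⁻³) = 8.397 mm.
Required leg w = t_e / 0.707 = 11.88 mm → use 12 mm.

w = 12 mm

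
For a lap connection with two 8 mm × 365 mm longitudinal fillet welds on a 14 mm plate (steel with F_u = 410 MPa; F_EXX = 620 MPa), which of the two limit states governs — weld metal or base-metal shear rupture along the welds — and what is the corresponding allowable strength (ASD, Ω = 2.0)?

t_e = 0.707 × 8 = 5.656 mm; L = 730 mm.
Weld metal: R_n/Ω = (1/2.0) × 0.6 × 620 × 5.656 × 730 × 10⁻³ = 768 kN.
Base metal (shear rupture): R_n/Ω = (1/2.0) × 0.6 × 410 × 14 × 730 × 10⁻³ = 1257 kN.
Governing: weld metal.

R_n/Ω ≈ 768 kN (weld metal governs)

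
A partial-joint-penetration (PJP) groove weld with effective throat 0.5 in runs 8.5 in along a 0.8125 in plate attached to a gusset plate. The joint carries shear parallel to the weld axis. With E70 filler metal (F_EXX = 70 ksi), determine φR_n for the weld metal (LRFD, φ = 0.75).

φR_n ≈ 134 kip

Effective throat (given) t_e = 0.5 in.
A_we = 0.5 × 8.5 = 4.25 in².
F_nw = 0.6 F_EXX = 42 ksi.
φR_n = 0.75 × 42 × 4.25 = 133.9 kip.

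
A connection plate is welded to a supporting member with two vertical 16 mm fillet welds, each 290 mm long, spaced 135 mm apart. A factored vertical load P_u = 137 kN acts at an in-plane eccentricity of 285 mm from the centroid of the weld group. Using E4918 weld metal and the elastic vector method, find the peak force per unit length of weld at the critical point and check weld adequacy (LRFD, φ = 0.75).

E49XX → F_EXX = 490 MPa.
Total weld length L_w = 580 mm. Treat welds as unit-width lines.
Polar moment about centroid: J = 2[d³/12 + d(b/2)²] = 2[290³/12 + 290×67.5²] = 6707000 mm³.
Direct shear f_v = P/L_w = 137×10³ / 580 = 236.2 N/mm (vertical).
Torsion M = P·e = 137×10³ × 285 = 39045000 N·mm.
Critical point at (x, y) = (67.5, 145) from centroid. f_tx = M·y/J = 844.1 N/mm; f_ty = M·x/J = 392.9 N/mm.
Resultant f_max = √[f_tx² + (f_v + f_ty)²] = √[844.1² + (236.2 + 392.9)²] = 1053 N/mm.
Capacity per unit length: φr_n = 0.75 × 0.6 × 490 × (0.707 × 16) = 2494 N/mm.
1053 ≤ 2494 → adequate.

f_max ≈ 1050 N/mm; adequate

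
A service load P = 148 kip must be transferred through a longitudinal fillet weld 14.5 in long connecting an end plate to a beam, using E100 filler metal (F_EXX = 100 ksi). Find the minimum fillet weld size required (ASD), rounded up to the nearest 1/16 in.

Total weld length L = 14.5 in.
Required throat t_e = P × Ω / (0.6 F_EXX × L) = 148 × 2.0 / (0.6 × 100 × 14.5) = 0.3402 in.
Required leg w = t_e / 0.707 = 0.4812 in → use 1/2 in.

w = 1/2 in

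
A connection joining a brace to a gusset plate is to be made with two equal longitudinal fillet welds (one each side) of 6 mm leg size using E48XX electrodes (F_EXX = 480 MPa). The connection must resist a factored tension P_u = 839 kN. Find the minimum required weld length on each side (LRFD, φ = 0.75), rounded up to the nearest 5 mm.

Throat t_e = 0.707 × 6 = 4.242 mm.
φr_n = 0.75 × 0.6 × 480 × 4.242 × 10⁻³ = 0.9163 kN/mm.
L_req = P_u / φr_n = 839 / 0.9163 = 915.7 mm total.
Per side: 915.7 / 2 = 457.8 mm.
Round up → use L = 460 mm on each side.

L = 460 mm on each side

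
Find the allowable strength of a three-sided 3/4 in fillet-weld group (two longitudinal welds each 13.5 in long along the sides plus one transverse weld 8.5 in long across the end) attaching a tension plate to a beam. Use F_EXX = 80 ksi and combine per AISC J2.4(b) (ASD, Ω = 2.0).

R_n/Ω ≈ 454 kips

t_e = 0.707 × 0.75 = 0.5302 in.
R_nwl = 0.6 × 80 × 0.5302 × 27 = 687.2 kips (longitudinal, 2 welds).
R_nwt = 0.6 × 80 × 0.5302 × 8.5 = 216.3 kips (transverse, base value).
(i) R_nwl + R_nwt = 903.5 kips; (ii) 0.85 R_nwl + 1.5 R_nwt = 908.6 kips.
R_n = max = 908.6 kips [governs: (ii)]; R_n/Ω = 454.3 kips.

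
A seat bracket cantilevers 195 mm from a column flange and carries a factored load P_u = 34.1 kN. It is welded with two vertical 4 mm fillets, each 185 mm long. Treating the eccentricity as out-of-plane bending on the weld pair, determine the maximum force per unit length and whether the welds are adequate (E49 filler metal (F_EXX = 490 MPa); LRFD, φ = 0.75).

f_max ≈ 590 N/mm; adequate

L_w = 2 × 185 = 370 mm; section modulus (unit throat) S = 2 × L²/6 = 11410 mm².
Direct shear f_v = P/L_w = 34.1×10³/370 = 92.16 N/mm.
Moment M = P × e = 34.1×10³ × 195 = 6649500 N·mm; bending f_b = M/S = 582.9 N/mm.
f_max = √(f_v² + f_b²) = √(92.16² + 582.9²) = 590.1 N/mm.
φr_n = 0.75 × 0.6 × 490 × (0.707 × 4) = 623.6 N/mm → adequate.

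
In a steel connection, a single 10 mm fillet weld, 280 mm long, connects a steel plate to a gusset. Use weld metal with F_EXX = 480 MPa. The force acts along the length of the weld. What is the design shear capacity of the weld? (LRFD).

Effective throat t_e = 0.707 × 10 = 7.07 mm.
Total length L = 280 mm; A_we = 7.07 × 280 = 1980 mm².
F_nw = 0.6 F_EXX = 0.6 × 480 = 288 MPa.
φR_n = 0.75 × 288 × 1980 × 10⁻³ = 427.6 kN.

φR_n ≈ 428 kN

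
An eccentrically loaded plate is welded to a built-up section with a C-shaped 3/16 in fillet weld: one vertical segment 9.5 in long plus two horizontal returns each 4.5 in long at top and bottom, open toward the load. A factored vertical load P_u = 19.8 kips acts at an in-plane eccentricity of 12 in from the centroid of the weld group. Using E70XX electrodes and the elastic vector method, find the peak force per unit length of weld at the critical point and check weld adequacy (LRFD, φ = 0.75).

E70XX → F_EXX = 70 ksi.
Total weld length L_w = 18.5 in. Treat welds as unit-width lines.
Centroid: x̄ = 2×4.5×2.25 / 18.5 = 1.095 in from the vertical weld.
Polar moment about centroid: J = I_x + I_y = [9.5³/12 + 2×4.5×4.75²] + [9.5×1.095² + 2(4.5³/12 + 4.5×1.155²)] = 313.1 in³.
Direct shear f_v = P/L_w = 19.8 / 18.5 = 1.07 kip/in (vertical).
Torsion M = P·e = 19.8 × 12 = 237.6 kip·in.
Critical point at (x, y) = (3.405, 4.75) from centroid. f_tx = M·y/J = 3.605 kip/in; f_ty = M·x/J = 2.584 kip/in.
Resultant f_max = √[f_tx² + (f_v + f_ty)²] = √[3.605² + (1.07 + 2.584)²] = 5.133 kip/in.
Capacity per unit length: φr_n = 0.75 × 0.6 × 70 × (0.707 × 0.1875) = 4.176 kip/in.
5.133 > 4.176 → NOT adequate.

f_max ≈ 5.13 kip/in; NOT adequate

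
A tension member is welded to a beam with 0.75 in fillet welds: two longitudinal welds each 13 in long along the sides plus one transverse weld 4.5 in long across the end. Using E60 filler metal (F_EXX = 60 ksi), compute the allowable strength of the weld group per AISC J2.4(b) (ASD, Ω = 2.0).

t_e = 0.707 × 0.75 = 0.5302 in.
R_nwl = 0.6 × 60 × 0.5302 × 26 = 496.3 kip (longitudinal, 2 welds).
R_nwt = 0.6 × 60 × 0.5302 × 4.5 = 85.9 kip (transverse, base value).
(i) R_nwl + R_nwt = 582.2 kip; (ii) 0.85 R_nwl + 1.5 R_nwt = 550.7 kip.
R_n = max = 582.2 kip [governs: (i)]; R_n/Ω = 291.1 kip.

R_n/Ω ≈ 291 kip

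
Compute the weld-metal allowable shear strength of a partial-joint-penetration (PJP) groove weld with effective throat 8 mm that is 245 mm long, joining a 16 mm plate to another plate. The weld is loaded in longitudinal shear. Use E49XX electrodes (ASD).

E49XX → F_EXX = 490 MPa.
Effective throat (given) t_e = 8 mm.
A_we = 8 × 245 = 1960 mm².
F_nw = 0.6 F_EXX = 294 MPa.
R_n/Ω = (294 × 1960) / 2.0 × 10⁻³ = 288.1 kN.

R_n/Ω ≈ 288 kN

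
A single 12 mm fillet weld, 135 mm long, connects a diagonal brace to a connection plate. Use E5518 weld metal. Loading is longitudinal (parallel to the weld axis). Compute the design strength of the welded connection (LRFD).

φR_n ≈ 283 kN

E55XX → F_EXX = 550 MPa.
Effective throat t_e = 0.707 × 12 = 8.484 mm.
Total length L = 135 mm; A_we = 8.484 × 135 = 1145 mm².
F_nw = 0.6 F_EXX = 0.6 × 550 = 330 MPa.
φR_n = 0.75 × 330 × 1145 × 10⁻³ = 283.5 kN.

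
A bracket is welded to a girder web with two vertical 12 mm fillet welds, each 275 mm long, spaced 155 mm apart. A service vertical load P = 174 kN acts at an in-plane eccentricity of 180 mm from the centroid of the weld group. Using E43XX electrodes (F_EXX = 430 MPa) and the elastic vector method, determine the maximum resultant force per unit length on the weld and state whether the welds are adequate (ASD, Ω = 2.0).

Total weld length L_w = 550 mm. Treat welds as unit-width lines.
Polar moment about centroid: J = 2[d³/12 + d(b/2)²] = 2[275³/12 + 275×77.5²] = 6770000 mm³.
Direct shear f_v = P/L_w = 174×10³ / 550 = 316.4 N/mm (vertical).
Torsion M = P·e = 174×10³ × 180 = 31320000 N·mm.
Critical point at (x, y) = (77.5, 137.5) from centroid. f_tx = M·y/J = 636.2 N/mm; f_ty = M·x/J = 358.6 N/mm.
Resultant f_max = √[f_tx² + (f_v + f_ty)²] = √[636.2² + (316.4 + 358.6)²] = 927.5 N/mm.
Capacity per unit length: r_n/Ω = (1/2.0) × 0.6 × 430 × (0.707 × 12) = 1094 N/mm.
927.5 ≤ 1094 → adequate.

f_max ≈ 927 N/mm; adequate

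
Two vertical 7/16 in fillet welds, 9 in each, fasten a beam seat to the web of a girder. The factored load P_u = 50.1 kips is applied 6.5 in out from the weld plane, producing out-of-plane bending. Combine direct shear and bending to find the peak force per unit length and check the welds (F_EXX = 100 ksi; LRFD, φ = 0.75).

L_w = 2 × 9 = 18 in; section modulus (unit throat) S = 2 × L²/6 = 27 in².
Direct shear f_v = P/L_w = 50.1/18 = 2.783 kip/in.
Moment M = P × e = 50.1 × 6.5 = 325.65 kip·in; bending f_b = M/S = 12.06 kip/in.
f_max = √(f_v² + f_b²) = √(2.783² + 12.06²) = 12.38 kip/in.
φr_n = 0.75 × 0.6 × 100 × (0.707 × 0.4375) = 13.92 kip/in → adequate.

f_max ≈ 12.4 kip/in; adequate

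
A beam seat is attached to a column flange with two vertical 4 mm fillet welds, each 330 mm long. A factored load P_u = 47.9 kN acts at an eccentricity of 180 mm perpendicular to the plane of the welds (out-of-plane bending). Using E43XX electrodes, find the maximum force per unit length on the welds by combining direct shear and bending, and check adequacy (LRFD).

E43XX → F_EXX = 430 MPa.
L_w = 2 × 330 = 660 mm; section modulus (unit throat) S = 2 × L²/6 = 36300 mm².
Direct shear f_v = P/L_w = 47.9×10³/660 = 72.58 N/mm.
Moment M = P × e = 47.9×10³ × 180 = 8622000 N·mm; bending f_b = M/S = 237.5 N/mm.
f_max = √(f_v² + f_b²) = √(72.58² + 237.5²) = 248.4 N/mm.
φr_n = 0.75 × 0.6 × 430 × (0.707 × 4) = 547.2 N/mm → adequate.

f_max ≈ 248 N/mm; adequate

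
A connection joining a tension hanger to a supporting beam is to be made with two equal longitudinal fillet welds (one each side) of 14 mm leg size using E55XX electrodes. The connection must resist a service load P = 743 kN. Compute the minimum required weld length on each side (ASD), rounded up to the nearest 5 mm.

E55XX → F_EXX = 550 MPa.
Throat t_e = 0.707 × 14 = 9.898 mm.
r_n/Ω = (0.6 × 550 × 9.898) / 2.0 = 1633 N/mm = 1.633 kN/mm.
L_req = P / (r_n/Ω) = 743 / 1.633 = 454.9 mm total.
Per side: 454.9 / 2 = 227.5 mm.
Round up → use L = 230 mm on each side.

L = 230 mm on each side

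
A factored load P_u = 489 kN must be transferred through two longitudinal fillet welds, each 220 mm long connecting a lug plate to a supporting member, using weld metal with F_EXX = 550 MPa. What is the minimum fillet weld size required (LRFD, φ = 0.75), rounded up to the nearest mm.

w = 7 mm

Total weld length L = 440 mm.
Required throat t_e = P_u / (φ × 0.6 F_EXX × L) = 489 / (0.75 × 0.6 × 550 × 440 × 10⁻³) = 4.49 mm.
Required leg w = t_e / 0.707 = 6.351 mm → use 7 mm.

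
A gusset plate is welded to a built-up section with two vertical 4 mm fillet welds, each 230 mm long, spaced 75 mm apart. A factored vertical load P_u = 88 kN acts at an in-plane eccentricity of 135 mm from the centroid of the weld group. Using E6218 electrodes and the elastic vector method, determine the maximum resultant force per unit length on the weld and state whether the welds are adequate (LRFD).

E62XX → F_EXX = 620 MPa.
Total weld length L_w = 460 mm. Treat welds as unit-width lines.
Polar moment about centroid: J = 2[d³/12 + d(b/2)²] = 2[230³/12 + 230×37.5²] = 2675000 mm³.
Direct shear f_v = P/L_w = 88×10³ / 460 = 191.3 N/mm (vertical).
Torsion M = P·e = 88×10³ × 135 = 11880000 N·mm.
Critical point at (x, y) = (37.5, 115) from centroid. f_tx = M·y/J = 510.8 N/mm; f_ty = M·x/J = 166.6 N/mm.
Resultant f_max = √[f_tx² + (f_v + f_ty)²] = √[510.8² + (191.3 + 166.6)²] = 623.7 N/mm.
Capacity per unit length: φr_n = 0.75 × 0.6 × 620 × (0.707 × 4) = 789 N/mm.
623.7 ≤ 789 → adequate.

f_max ≈ 624 N/mm; adequate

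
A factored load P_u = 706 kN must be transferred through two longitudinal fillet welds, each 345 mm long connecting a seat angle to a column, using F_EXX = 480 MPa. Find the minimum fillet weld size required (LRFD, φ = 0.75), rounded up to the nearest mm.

w = 7 mm

Total weld length L = 690 mm.
Required throat t_e = P_u / (φ × 0.6 F_EXX × L) = 706 / (0.75 × 0.6 × 480 × 690 × 10⁻³) = 4.737 mm.
Required leg w = t_e / 0.707 = 6.7 mm → use 7 mm.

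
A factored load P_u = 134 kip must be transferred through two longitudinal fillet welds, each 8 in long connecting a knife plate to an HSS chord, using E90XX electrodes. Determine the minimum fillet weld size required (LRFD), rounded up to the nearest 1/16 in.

E90XX → F_EXX = 90 ksi.
Total weld length L = 16 in.
Required throat t_e = P_u / (φ × 0.6 F_EXX × L) = 134 / (0.75 × 0.6 × 90 × 16) = 0.2068 in.
Required leg w = t_e / 0.707 = 0.2925 in → use 5/16 in.

w = 5/16 in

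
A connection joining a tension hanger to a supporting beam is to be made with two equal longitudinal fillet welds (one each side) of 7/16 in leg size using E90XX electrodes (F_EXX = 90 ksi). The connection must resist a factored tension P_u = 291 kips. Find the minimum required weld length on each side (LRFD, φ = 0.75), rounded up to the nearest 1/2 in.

Throat t_e = 0.707 × 0.4375 = 0.3093 in.
φr_n = 0.75 × 0.6 × 90 × 0.3093 = 12.53 kips/in.
L_req = P_u / φr_n = 291 / 12.53 = 23.23 in total.
Per side: 23.23 / 2 = 11.61 in.
Round up → use L = 12 in on each side.

L = 12 in on each side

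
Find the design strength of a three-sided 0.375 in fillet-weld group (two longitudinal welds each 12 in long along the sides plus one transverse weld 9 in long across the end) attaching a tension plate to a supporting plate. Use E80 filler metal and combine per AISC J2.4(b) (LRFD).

φR_n ≈ 324 kips

E80XX → F_EXX = 80 ksi.
t_e = 0.707 × 0.375 = 0.2651 in.
R_nwl = 0.6 × 80 × 0.2651 × 24 = 305.4 kips (longitudinal, 2 welds).
R_nwt = 0.6 × 80 × 0.2651 × 9 = 114.5 kips (transverse, base value).
(i) R_nwl + R_nwt = 420 kips; (ii) 0.85 R_nwl + 1.5 R_nwt = 431.4 kips.
R_n = max = 431.4 kips [governs: (ii)]; φR_n = 323.6 kips.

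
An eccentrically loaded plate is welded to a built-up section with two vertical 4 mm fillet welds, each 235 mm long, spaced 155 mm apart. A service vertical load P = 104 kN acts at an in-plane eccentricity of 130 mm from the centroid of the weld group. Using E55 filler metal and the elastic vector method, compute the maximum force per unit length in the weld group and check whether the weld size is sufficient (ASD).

E55XX → F_EXX = 550 MPa.
Total weld length L_w = 470 mm. Treat welds as unit-width lines.
Polar moment about centroid: J = 2[d³/12 + d(b/2)²] = 2[235³/12 + 235×77.5²] = 4986000 mm³.
Direct shear f_v = P/L_w = 104×10³ / 470 = 221.3 N/mm (vertical).
Torsion M = P·e = 104×10³ × 130 = 13520000 N·mm.
Critical point at (x, y) = (77.5, 117.5) from centroid. f_tx = M·y/J = 318.6 N/mm; f_ty = M·x/J = 210.2 N/mm.
Resultant f_max = √[f_tx² + (f_v + f_ty)²] = √[318.6² + (221.3 + 210.2)²] = 536.3 N/mm.
Capacity per unit length: r_n/Ω = (1/2.0) × 0.6 × 550 × (0.707 × 4) = 466.6 N/mm.
536.3 > 466.6 → NOT adequate.

f_max ≈ 536 N/mm; NOT adequate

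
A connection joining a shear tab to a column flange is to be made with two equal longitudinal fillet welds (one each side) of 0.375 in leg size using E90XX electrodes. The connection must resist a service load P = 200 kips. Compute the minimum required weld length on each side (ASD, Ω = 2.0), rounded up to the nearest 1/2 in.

L = 14 in on each side

E90XX → F_EXX = 90 ksi.
Throat t_e = 0.707 × 0.375 = 0.2651 in.
r_n/Ω = (0.6 × 90 × 0.2651) / 2.0 = 7.158 kip/in.
L_req = P / (r_n/Ω) = 200 / 7.158 = 27.94 in total.
Per side: 27.94 / 2 = 13.97 in.
Round up → use L = 14 in on each side.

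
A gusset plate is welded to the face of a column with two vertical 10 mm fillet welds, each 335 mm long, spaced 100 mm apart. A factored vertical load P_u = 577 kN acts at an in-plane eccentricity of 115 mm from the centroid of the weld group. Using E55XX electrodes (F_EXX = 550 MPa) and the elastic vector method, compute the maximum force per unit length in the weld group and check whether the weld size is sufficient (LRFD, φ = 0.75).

Total weld length L_w = 670 mm. Treat welds as unit-width lines.
Polar moment about centroid: J = 2[d³/12 + d(b/2)²] = 2[335³/12 + 335×50²] = 7941000 mm³.
Direct shear f_v = P/L_w = 577×10³ / 670 = 861.2 N/mm (vertical).
Torsion M = P·e = 577×10³ × 115 = 66355000 N·mm.
Critical point at (x, y) = (50, 167.5) from centroid. f_tx = M·y/J = 1400 N/mm; f_ty = M·x/J = 417.8 N/mm.
Resultant f_max = √[f_tx² + (f_v + f_ty)²] = √[1400² + (861.2 + 417.8)²] = 1896 N/mm.
Capacity per unit length: φr_n = 0.75 × 0.6 × 550 × (0.707 × 10) = 1750 N/mm.
1896 > 1750 → NOT adequate.

f_max ≈ 1900 N/mm; NOT adequate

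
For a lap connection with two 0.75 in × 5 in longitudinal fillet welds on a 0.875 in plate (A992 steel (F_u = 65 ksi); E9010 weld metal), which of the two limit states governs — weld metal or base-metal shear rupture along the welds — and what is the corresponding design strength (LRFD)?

φR_n ≈ 215 kips (weld metal governs)

E90XX → F_EXX = 90 ksi.
t_e = 0.707 × 0.75 = 0.5302 in; L = 10 in.
Weld metal: φR_n = 0.75 × 0.6 × 90 × 0.5302 × 10 = 214.8 kips.
Base metal (shear rupture): φR_n = 0.75 × 0.6 × 65 × 0.875 × 10 = 255.9 kips.
Governing: weld metal.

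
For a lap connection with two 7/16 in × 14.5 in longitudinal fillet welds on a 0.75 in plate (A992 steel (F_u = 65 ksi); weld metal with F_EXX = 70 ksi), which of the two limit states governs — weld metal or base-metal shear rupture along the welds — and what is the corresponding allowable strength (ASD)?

t_e = 0.707 × 0.4375 = 0.3093 in; L = 29 in.
Weld metal: R_n/Ω = (1/2.0) × 0.6 × 70 × 0.3093 × 29 = 188.4 kip.
Base metal (shear rupture): R_n/Ω = (1/2.0) × 0.6 × 65 × 0.75 × 29 = 424.1 kip.
Governing: weld metal.

R_n/Ω ≈ 188 kip (weld metal governs)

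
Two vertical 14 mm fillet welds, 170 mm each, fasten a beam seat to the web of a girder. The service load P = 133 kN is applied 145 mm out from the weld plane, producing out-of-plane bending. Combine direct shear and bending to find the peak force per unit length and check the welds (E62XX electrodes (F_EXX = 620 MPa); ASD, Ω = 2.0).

f_max ≈ 2040 N/mm; NOT adequate

L_w = 2 × 170 = 340 mm; section modulus (unit throat) S = 2 × L²/6 = 9633 mm².
Direct shear f_v = P/L_w = 133×10³/340 = 391.2 N/mm.
Moment M = P × e = 133×10³ × 145 = 19285000 N·mm; bending f_b = M/S = 2002 N/mm.
f_max = √(f_v² + f_b²) = √(391.2² + 2002²) = 2040 N/mm.
r_n/Ω = (1/2.0) × 0.6 × 620 × (0.707 × 14) = 1841 N/mm → NOT adequate.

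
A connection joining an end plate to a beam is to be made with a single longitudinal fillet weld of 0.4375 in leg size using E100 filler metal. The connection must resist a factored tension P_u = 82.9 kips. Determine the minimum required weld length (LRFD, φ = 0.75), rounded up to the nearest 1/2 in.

E100XX → F_EXX = 100 ksi.
Throat t_e = 0.707 × 0.4375 = 0.3093 in.
φr_n = 0.75 × 0.6 × 100 × 0.3093 = 13.92 kips/in.
L_req = P_u / φr_n = 82.9 / 13.92 = 5.956 in total.
Round up → use L = 6 in.

L = 6 in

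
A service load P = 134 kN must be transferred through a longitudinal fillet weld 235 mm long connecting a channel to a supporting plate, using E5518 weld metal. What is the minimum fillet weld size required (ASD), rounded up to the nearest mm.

w = 5 mm

E55XX → F_EXX = 550 MPa.
Total weld length L = 235 mm.
Required throat t_e = P × Ω / (0.6 F_EXX × L) = 134 × 2.0 / (0.6 × 550 × 235 × 10⁻³) = 3.456 mm.
Required leg w = t_e / 0.707 = 4.888 mm → use 5 mm.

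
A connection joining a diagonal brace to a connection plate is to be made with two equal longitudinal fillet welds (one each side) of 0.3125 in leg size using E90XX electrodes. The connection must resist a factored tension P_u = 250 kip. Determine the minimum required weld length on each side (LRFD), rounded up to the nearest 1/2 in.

E90XX → F_EXX = 90 ksi.
Throat t_e = 0.707 × 0.3125 = 0.2209 in.
φr_n = 0.75 × 0.6 × 90 × 0.2209 = 8.948 kip/in.
L_req = P_u / φr_n = 250 / 8.948 = 27.94 in total.
Per side: 27.94 / 2 = 13.97 in.
Round up → use L = 14 in on each side.

L = 14 in on each side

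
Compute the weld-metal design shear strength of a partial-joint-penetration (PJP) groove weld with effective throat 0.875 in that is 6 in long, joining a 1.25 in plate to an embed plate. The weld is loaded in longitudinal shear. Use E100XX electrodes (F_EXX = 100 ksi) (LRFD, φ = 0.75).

φR_n ≈ 236 kips

Effective throat (given) t_e = 0.875 in.
A_we = 0.875 × 6 = 5.25 in².
F_nw = 0.6 F_EXX = 60 ksi.
φR_n = 0.75 × 60 × 5.25 = 236.2 kips.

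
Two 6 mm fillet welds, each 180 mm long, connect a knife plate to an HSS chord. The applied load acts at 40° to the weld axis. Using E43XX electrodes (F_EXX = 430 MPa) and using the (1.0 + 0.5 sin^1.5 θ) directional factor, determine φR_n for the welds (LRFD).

t_e = 0.707 × 6 = 4.242 mm; A_we = 4.242 × 360 = 1527 mm².
Directional factor: 1.0 + 0.5 sin^1.5(40°) = 1.258.
F_nw = 0.6 × 430 × 1.258 = 324.5 MPa.
φR_n = 0.75 × 324.5 × 1527 × 10⁻³ = 371.6 kN.

φR_n ≈ 372 kN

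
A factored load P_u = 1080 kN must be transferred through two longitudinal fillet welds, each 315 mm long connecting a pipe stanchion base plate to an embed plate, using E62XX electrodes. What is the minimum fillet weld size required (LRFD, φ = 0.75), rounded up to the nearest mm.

w = 9 mm

E62XX → F_EXX = 620 MPa.
Total weld length L = 630 mm.
Required throat t_e = P_u / (φ × 0.6 F_EXX × L) = 1080 / (0.75 × 0.6 × 620 × 630 × 10⁻³) = 6.144 mm.
Required leg w = t_e / 0.707 = 8.691 mm → use 9 mm.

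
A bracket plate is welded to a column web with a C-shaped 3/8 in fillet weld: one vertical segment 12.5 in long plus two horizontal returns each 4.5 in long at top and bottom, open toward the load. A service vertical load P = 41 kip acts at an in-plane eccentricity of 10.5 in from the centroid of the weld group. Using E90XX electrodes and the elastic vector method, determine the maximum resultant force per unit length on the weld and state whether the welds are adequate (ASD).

f_max ≈ 6.72 kip/in; adequate

E90XX → F_EXX = 90 ksi.
Total weld length L_w = 21.5 in. Treat welds as unit-width lines.
Centroid: x̄ = 2×4.5×2.25 / 21.5 = 0.9419 in from the vertical weld.
Polar moment about centroid: J = I_x + I_y = [12.5³/12 + 2×4.5×6.25²] + [12.5×0.9419² + 2(4.5³/12 + 4.5×1.308²)] = 556 in³.
Direct shear f_v = P/L_w = 41 / 21.5 = 1.907 kip/in (vertical).
Torsion M = P·e = 41 × 10.5 = 430.5 kip·in.
Critical point at (x, y) = (3.558, 6.25) from centroid. f_tx = M·y/J = 4.839 kip/in; f_ty = M·x/J = 2.755 kip/in.
Resultant f_max = √[f_tx² + (f_v + f_ty)²] = √[4.839² + (1.907 + 2.755)²] = 6.72 kip/in.
Capacity per unit length: r_n/Ω = (1/2.0) × 0.6 × 90 × (0.707 × 0.375) = 7.158 kip/in.
6.72 ≤ 7.158 → adequate.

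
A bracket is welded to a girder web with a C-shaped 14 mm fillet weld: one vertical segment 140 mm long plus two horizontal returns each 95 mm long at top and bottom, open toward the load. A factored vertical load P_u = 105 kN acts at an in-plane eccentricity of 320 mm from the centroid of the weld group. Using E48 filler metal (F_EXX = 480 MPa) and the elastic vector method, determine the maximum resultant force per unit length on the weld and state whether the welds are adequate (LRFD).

f_max ≈ 2440 N/mm; NOT adequate

Total weld length L_w = 330 mm. Treat welds as unit-width lines.
Centroid: x̄ = 2×95×47.5 / 330 = 27.35 mm from the vertical weld.
Polar moment about centroid: J = I_x + I_y = [140³/12 + 2×95×70²] + [140×27.35² + 2(95³/12 + 95×20.15²)] = 1484000 mm³.
Direct shear f_v = P/L_w = 105×10³ / 330 = 318.2 N/mm (vertical).
Torsion M = P·e = 105×10³ × 320 = 33600000 N·mm.
Critical point at (x, y) = (67.65, 70) from centroid. f_tx = M·y/J = 1584 N/mm; f_ty = M·x/J = 1531 N/mm.
Resultant f_max = √[f_tx² + (f_v + f_ty)²] = √[1584² + (318.2 + 1531)²] = 2435 N/mm.
Capacity per unit length: φr_n = 0.75 × 0.6 × 480 × (0.707 × 14) = 2138 N/mm.
2435 > 2138 → NOT adequate.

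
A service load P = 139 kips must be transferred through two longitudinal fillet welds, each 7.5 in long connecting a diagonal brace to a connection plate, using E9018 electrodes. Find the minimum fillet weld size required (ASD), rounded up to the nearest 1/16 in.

w = 1/2 in

E90XX → F_EXX = 90 ksi.
Total weld length L = 15 in.
Required throat t_e = P × Ω / (0.6 F_EXX × L) = 139 × 2.0 / (0.6 × 90 × 15) = 0.3432 in.
Required leg w = t_e / 0.707 = 0.4854 in → use 1/2 in.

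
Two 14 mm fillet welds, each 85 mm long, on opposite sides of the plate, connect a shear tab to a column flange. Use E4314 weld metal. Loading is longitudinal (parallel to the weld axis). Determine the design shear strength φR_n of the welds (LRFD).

E43XX → F_EXX = 430 MPa.
Effective throat t_e = 0.707 × 14 = 9.898 mm.
Total length L = 170 mm; A_we = 9.898 × 170 = 1683 mm².
F_nw = 0.6 F_EXX = 0.6 × 430 = 258 MPa.
φR_n = 0.75 × 258 × 1683 × 10⁻³ = 325.6 kN.

φR_n ≈ 326 kN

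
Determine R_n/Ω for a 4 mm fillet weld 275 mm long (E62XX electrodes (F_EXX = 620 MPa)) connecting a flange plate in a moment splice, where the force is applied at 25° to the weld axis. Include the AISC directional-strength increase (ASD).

t_e = 0.707 × 4 = 2.828 mm; A_we = 2.828 × 275 = 777.7 mm².
Directional factor: 1.0 + 0.5 sin^1.5(25°) = 1.137.
F_nw = 0.6 × 620 × 1.137 = 423.1 MPa.
R_n/Ω = (423.1 × 777.7) / 2.0 × 10⁻³ = 164.5 kN.

R_n/Ω ≈ 165 kN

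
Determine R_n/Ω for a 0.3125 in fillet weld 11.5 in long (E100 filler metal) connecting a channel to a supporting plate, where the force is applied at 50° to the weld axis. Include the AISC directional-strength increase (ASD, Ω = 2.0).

R_n/Ω ≈ 102 kips

E100XX → F_EXX = 100 ksi.
t_e = 0.707 × 0.3125 = 0.2209 in; A_we = 0.2209 × 11.5 = 2.541 in².
Directional factor: 1.0 + 0.5 sin^1.5(50°) = 1.335.
F_nw = 0.6 × 100 × 1.335 = 80.11 ksi.
R_n/Ω = (80.11 × 2.541) / 2.0 = 101.8 kips.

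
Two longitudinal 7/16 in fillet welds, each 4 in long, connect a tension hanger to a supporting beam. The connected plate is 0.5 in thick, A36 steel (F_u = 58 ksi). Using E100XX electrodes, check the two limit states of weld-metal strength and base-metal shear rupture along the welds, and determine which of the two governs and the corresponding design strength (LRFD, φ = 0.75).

φR_n ≈ 104 kips (base-metal shear rupture governs)

E100XX → F_EXX = 100 ksi.
t_e = 0.707 × 0.4375 = 0.3093 in; L = 8 in.
Weld metal: φR_n = 0.75 × 0.6 × 100 × 0.3093 × 8 = 111.4 kips.
Base metal (shear rupture): φR_n = 0.75 × 0.6 × 58 × 0.5 × 8 = 104.4 kips.
Governing: base-metal shear rupture.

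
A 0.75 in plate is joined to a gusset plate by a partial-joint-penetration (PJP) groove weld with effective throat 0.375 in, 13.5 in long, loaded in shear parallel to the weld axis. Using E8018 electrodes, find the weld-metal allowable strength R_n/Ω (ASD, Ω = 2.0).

R_n/Ω ≈ 122 kips

E80XX → F_EXX = 80 ksi.
Effective throat (given) t_e = 0.375 in.
A_we = 0.375 × 13.5 = 5.062 in².
F_nw = 0.6 F_EXX = 48 ksi.
R_n/Ω = (48 × 5.062) / 2.0 = 121.5 kips.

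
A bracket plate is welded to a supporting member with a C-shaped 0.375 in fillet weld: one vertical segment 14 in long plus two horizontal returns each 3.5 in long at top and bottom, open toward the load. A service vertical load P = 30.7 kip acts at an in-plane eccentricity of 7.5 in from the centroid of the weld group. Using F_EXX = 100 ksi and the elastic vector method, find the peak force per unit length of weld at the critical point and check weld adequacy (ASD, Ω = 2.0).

Total weld length L_w = 21 in. Treat welds as unit-width lines.
Centroid: x̄ = 2×3.5×1.75 / 21 = 0.5833 in from the vertical weld.
Polar moment about centroid: J = I_x + I_y = [14³/12 + 2×3.5×7²] + [14×0.5833² + 2(3.5³/12 + 3.5×1.167²)] = 593.1 in³.
Direct shear f_v = P/L_w = 30.7 / 21 = 1.462 kip/in (vertical).
Torsion M = P·e = 30.7 × 7.5 = 230.25 kip·in.
Critical point at (x, y) = (2.917, 7) from centroid. f_tx = M·y/J = 2.717 kip/in; f_ty = M·x/J = 1.132 kip/in.
Resultant f_max = √[f_tx² + (f_v + f_ty)²] = √[2.717² + (1.462 + 1.132)²] = 3.757 kip/in.
Capacity per unit length: r_n/Ω = (1/2.0) × 0.6 × 100 × (0.707 × 0.375) = 7.954 kip/in.
3.757 ≤ 7.954 → adequate.

f_max ≈ 3.76 kip/in; adequate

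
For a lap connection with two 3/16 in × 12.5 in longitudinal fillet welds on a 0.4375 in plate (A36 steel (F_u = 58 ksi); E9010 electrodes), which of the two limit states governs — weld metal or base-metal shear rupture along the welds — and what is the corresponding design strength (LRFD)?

E90XX → F_EXX = 90 ksi.
t_e = 0.707 × 0.1875 = 0.1326 in; L = 25 in.
Weld metal: φR_n = 0.75 × 0.6 × 90 × 0.1326 × 25 = 134.2 kip.
Base metal (shear rupture): φR_n = 0.75 × 0.6 × 58 × 0.4375 × 25 = 285.5 kip.
Governing: weld metal.

φR_n ≈ 134 kip (weld metal governs)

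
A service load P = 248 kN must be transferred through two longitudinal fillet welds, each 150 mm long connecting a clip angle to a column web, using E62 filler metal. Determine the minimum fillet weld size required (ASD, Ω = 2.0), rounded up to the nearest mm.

E62XX → F_EXX = 620 MPa.
Total weld length L = 300 mm.
Required throat t_e = P × Ω / (0.6 F_EXX × L) = 248 × 2.0 / (0.6 × 620 × 300 × 10⁻³) = 4.444 mm.
Required leg w = t_e / 0.707 = 6.286 mm → use 7 mm.

w = 7 mm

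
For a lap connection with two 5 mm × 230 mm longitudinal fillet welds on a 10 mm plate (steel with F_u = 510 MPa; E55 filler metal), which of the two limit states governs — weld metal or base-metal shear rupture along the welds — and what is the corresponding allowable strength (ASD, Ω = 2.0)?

R_n/Ω ≈ 268 kN (weld metal governs)

E55XX → F_EXX = 550 MPa.
t_e = 0.707 × 5 = 3.535 mm; L = 460 mm.
Weld metal: R_n/Ω = (1/2.0) × 0.6 × 550 × 3.535 × 460 × 10⁻³ = 268.3 kN.
Base metal (shear rupture): R_n/Ω = (1/2.0) × 0.6 × 510 × 10 × 460 × 10⁻³ = 703.8 kN.
Governing: weld metal.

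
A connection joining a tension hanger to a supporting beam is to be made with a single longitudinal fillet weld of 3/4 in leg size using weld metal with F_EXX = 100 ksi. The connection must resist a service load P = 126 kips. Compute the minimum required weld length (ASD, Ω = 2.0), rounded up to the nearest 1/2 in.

Throat t_e = 0.707 × 0.75 = 0.5302 in.
r_n/Ω = (0.6 × 100 × 0.5302) / 2.0 = 15.91 kip/in.
L_req = P / (r_n/Ω) = 126 / 15.91 = 7.921 in total.
Round up → use L = 8 in.

L = 8 in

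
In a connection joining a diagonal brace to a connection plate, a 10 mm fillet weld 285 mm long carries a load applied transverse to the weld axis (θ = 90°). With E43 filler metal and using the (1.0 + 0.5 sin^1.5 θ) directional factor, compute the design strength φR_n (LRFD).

E43XX → F_EXX = 430 MPa.
t_e = 0.707 × 10 = 7.07 mm; A_we = 7.07 × 285 = 2015 mm².
Directional factor: 1.0 + 0.5 sin^1.5(90°) = 1.5.
F_nw = 0.6 × 430 × 1.5 = 387 MPa.
φR_n = 0.75 × 387 × 2015 × 10⁻³ = 584.8 kN.

φR_n ≈ 585 kN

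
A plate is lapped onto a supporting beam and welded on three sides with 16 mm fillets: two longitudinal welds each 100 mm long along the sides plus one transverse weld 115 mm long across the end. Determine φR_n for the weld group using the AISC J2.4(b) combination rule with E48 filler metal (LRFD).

φR_n ≈ 837 kN

E48XX → F_EXX = 480 MPa.
t_e = 0.707 × 16 = 11.31 mm.
R_nwl = 0.6 × 480 × 11.31 × 200 × 10⁻³ = 651.6 kN (longitudinal, 2 welds).
R_nwt = 0.6 × 480 × 11.31 × 115 × 10⁻³ = 374.7 kN (transverse, base value).
(i) R_nwl + R_nwt = 1026 kN; (ii) 0.85 R_nwl + 1.5 R_nwt = 1116 kN.
R_n = max = 1116 kN [governs: (ii)]; φR_n = 836.9 kN.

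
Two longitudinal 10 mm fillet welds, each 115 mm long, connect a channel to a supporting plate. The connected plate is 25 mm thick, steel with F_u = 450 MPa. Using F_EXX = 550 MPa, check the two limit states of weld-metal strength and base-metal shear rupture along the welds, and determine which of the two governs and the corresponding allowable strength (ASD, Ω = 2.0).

R_n/Ω ≈ 268 kN (weld metal governs)

t_e = 0.707 × 10 = 7.07 mm; L = 230 mm.
Weld metal: R_n/Ω = (1/2.0) × 0.6 × 550 × 7.07 × 230 × 10⁻³ = 268.3 kN.
Base metal (shear rupture): R_n/Ω = (1/2.0) × 0.6 × 450 × 25 × 230 × 10⁻³ = 776.2 kN.
Governing: weld metal.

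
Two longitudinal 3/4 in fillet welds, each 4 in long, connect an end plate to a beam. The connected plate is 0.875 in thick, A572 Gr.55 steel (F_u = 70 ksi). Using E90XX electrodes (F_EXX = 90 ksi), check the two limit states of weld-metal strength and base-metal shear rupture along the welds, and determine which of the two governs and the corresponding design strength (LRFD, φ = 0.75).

t_e = 0.707 × 0.75 = 0.5302 in; L = 8 in.
Weld metal: φR_n = 0.75 × 0.6 × 90 × 0.5302 × 8 = 171.8 kip.
Base metal (shear rupture): φR_n = 0.75 × 0.6 × 70 × 0.875 × 8 = 220.5 kip.
Governing: weld metal.

φR_n ≈ 172 kip (weld metal governs)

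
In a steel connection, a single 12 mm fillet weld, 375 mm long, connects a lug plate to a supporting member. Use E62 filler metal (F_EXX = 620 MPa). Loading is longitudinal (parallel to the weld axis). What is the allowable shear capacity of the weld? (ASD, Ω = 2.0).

R_n/Ω ≈ 592 kN

Effective throat t_e = 0.707 × 12 = 8.484 mm.
Total length L = 375 mm; A_we = 8.484 × 375 = 3182 mm².
F_nw = 0.6 F_EXX = 0.6 × 620 = 372 MPa.
R_n = 372 × 3182 × 10⁻³ = 1184 kN; R_n/Ω = 1184/2.0 = 591.8 kN.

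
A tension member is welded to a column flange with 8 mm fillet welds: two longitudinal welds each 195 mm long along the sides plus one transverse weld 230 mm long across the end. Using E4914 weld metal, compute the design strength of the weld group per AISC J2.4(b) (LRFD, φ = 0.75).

E49XX → F_EXX = 490 MPa.
t_e = 0.707 × 8 = 5.656 mm.
R_nwl = 0.6 × 490 × 5.656 × 390 × 10⁻³ = 648.5 kN (longitudinal, 2 welds).
R_nwt = 0.6 × 490 × 5.656 × 230 × 10⁻³ = 382.5 kN (transverse, base value).
(i) R_nwl + R_nwt = 1031 kN; (ii) 0.85 R_nwl + 1.5 R_nwt = 1125 kN.
R_n = max = 1125 kN [governs: (ii)]; φR_n = 843.7 kN.

φR_n ≈ 844 kN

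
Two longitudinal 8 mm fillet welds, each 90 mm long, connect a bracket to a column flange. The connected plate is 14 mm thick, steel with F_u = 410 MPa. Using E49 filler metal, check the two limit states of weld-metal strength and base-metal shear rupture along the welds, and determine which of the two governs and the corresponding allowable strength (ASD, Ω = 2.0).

E49XX → F_EXX = 490 MPa.
t_e = 0.707 × 8 = 5.656 mm; L = 180 mm.
Weld metal: R_n/Ω = (1/2.0) × 0.6 × 490 × 5.656 × 180 × 10⁻³ = 149.7 kN.
Base metal (shear rupture): R_n/Ω = (1/2.0) × 0.6 × 410 × 14 × 180 × 10⁻³ = 310 kN.
Governing: weld metal.

R_n/Ω ≈ 150 kN (weld metal governs)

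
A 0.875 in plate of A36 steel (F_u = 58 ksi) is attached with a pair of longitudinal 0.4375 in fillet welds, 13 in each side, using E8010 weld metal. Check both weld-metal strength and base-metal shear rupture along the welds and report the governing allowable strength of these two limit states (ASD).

E80XX → F_EXX = 80 ksi.
t_e = 0.707 × 0.4375 = 0.3093 in; L = 26 in.
Weld metal: R_n/Ω = (1/2.0) × 0.6 × 80 × 0.3093 × 26 = 193 kip.
Base metal (shear rupture): R_n/Ω = (1/2.0) × 0.6 × 58 × 0.875 × 26 = 395.8 kip.
Governing: weld metal.

R_n/Ω ≈ 193 kip (weld metal governs)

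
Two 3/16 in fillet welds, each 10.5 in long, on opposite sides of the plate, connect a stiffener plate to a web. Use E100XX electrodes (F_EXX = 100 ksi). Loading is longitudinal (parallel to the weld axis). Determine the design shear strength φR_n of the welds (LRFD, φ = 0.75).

φR_n ≈ 125 kip

Effective throat t_e = 0.707 × 0.1875 = 0.1326 in.
Total length L = 21 in; A_we = 0.1326 × 21 = 2.784 in².
F_nw = 0.6 F_EXX = 0.6 × 100 = 60 ksi.
φR_n = 0.75 × 60 × 2.784 = 125.3 kip.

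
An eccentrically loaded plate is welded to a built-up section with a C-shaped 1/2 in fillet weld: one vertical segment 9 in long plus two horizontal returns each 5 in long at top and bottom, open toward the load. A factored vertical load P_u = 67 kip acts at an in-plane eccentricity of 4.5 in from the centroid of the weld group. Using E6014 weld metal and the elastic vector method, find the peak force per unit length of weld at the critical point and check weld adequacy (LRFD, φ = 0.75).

f_max ≈ 8.29 kip/in; adequate

E60XX → F_EXX = 60 ksi.
Total weld length L_w = 19 in. Treat welds as unit-width lines.
Centroid: x̄ = 2×5×2.5 / 19 = 1.316 in from the vertical weld.
Polar moment about centroid: J = I_x + I_y = [9³/12 + 2×5×4.5²] + [9×1.316² + 2(5³/12 + 5×1.184²)] = 313.7 in³.
Direct shear f_v = P/L_w = 67 / 19 = 3.526 kip/in (vertical).
Torsion M = P·e = 67 × 4.5 = 301.5 kip·in.
Critical point at (x, y) = (3.684, 4.5) from centroid. f_tx = M·y/J = 4.325 kip/in; f_ty = M·x/J = 3.541 kip/in.
Resultant f_max = √[f_tx² + (f_v + f_ty)²] = √[4.325² + (3.526 + 3.541)²] = 8.286 kip/in.
Capacity per unit length: φr_n = 0.75 × 0.6 × 60 × (0.707 × 0.5) = 9.544 kip/in.
8.286 ≤ 9.544 → adequate.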